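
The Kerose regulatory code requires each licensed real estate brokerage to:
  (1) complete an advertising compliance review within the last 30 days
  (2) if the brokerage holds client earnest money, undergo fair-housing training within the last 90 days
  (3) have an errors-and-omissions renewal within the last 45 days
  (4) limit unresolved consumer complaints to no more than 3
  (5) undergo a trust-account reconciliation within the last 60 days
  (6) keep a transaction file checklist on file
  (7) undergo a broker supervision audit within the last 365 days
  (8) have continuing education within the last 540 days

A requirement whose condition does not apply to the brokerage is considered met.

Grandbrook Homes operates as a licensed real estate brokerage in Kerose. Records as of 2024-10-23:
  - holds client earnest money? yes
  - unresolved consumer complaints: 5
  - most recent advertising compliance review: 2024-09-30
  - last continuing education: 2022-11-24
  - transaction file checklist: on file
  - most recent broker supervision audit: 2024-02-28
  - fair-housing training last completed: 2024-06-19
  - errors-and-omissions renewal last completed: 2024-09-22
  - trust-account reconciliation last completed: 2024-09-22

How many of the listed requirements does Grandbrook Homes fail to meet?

1. advertising compliance review 23 days ago vs limit 30 → met
2. condition 'holds client earnest money' holds; fair-housing training 126 days ago vs limit 90 → not met
3. errors-and-omissions renewal 31 days ago vs limit 45 → met
4. unresolved consumer complaints 5 > 3 → not met
5. trust-account reconciliation 31 days ago vs limit 60 → met
6. transaction file checklist present → met
7. broker supervision audit 238 days ago vs limit 365 → met
8. continuing education 699 days ago vs limit 540 → not met
Not met: 3 of 8

3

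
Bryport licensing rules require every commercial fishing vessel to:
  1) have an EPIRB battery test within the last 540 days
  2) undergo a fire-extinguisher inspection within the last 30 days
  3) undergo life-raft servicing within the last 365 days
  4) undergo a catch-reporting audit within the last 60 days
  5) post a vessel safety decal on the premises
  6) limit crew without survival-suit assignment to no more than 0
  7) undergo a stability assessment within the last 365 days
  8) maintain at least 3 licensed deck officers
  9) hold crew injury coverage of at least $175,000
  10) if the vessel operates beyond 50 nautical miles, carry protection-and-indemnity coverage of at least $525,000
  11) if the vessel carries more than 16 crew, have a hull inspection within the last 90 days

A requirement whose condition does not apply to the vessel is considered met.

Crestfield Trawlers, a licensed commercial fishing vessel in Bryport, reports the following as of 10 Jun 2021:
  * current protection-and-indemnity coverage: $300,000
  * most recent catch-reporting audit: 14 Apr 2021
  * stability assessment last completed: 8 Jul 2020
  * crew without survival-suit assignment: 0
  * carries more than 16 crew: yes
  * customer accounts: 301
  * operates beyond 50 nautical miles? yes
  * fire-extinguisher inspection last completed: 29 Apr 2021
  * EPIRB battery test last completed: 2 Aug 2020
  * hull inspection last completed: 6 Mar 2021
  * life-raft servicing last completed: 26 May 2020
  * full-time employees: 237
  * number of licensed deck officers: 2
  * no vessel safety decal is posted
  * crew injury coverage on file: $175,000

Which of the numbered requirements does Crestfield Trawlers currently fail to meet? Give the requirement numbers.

1. EPIRB battery test 312 days ago vs limit 540 → met
2. fire-extinguisher inspection 42 days ago vs limit 30 → not met
3. life-raft servicing 380 days ago vs limit 365 → not met
4. catch-reporting audit 57 days ago vs limit 60 → met
5. vessel safety decal absent → not met
6. crew without survival-suit assignment 0 ≤ 0 → met
7. stability assessment 337 days ago vs limit 365 → met
8. licensed deck officers 2 < 3 → not met
9. crew injury coverage $175,000 ≥ $175,000 → met
10. condition 'operates beyond 50 nautical miles' holds; protection-and-indemnity coverage $300,000 < $525,000 → not met
11. condition 'carries more than 16 crew' holds; hull inspection 96 days ago vs limit 90 → not met
Not met: 2, 3, 5, 8, 10, 11

2, 3, 5, 8, 10, 11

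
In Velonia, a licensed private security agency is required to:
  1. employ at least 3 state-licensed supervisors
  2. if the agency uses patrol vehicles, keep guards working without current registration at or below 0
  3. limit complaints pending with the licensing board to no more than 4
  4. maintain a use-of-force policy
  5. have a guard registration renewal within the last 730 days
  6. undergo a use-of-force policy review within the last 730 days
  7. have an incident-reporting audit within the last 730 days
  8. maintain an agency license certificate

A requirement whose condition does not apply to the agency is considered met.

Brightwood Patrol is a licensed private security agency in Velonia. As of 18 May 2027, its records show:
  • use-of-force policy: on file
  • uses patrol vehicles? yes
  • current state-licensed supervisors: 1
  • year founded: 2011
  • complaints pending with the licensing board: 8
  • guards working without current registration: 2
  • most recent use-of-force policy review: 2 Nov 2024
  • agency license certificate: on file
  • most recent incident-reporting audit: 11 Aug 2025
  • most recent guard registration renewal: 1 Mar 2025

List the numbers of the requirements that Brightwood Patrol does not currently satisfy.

1. state-licensed supervisors 1 < 3 → not met
2. condition 'uses patrol vehicles' holds; guards working without current registration 2 > 0 → not met
3. complaints pending with the licensing board 8 > 4 → not met
4. use-of-force policy present → met
5. guard registration renewal 808 days ago vs limit 730 → not met
6. use-of-force policy review 927 days ago vs limit 730 → not met
7. incident-reporting audit 645 days ago vs limit 730 → met
8. agency license certificate present → met
Not met: 1, 2, 3, 5, 6

1, 2, 3, 5, 6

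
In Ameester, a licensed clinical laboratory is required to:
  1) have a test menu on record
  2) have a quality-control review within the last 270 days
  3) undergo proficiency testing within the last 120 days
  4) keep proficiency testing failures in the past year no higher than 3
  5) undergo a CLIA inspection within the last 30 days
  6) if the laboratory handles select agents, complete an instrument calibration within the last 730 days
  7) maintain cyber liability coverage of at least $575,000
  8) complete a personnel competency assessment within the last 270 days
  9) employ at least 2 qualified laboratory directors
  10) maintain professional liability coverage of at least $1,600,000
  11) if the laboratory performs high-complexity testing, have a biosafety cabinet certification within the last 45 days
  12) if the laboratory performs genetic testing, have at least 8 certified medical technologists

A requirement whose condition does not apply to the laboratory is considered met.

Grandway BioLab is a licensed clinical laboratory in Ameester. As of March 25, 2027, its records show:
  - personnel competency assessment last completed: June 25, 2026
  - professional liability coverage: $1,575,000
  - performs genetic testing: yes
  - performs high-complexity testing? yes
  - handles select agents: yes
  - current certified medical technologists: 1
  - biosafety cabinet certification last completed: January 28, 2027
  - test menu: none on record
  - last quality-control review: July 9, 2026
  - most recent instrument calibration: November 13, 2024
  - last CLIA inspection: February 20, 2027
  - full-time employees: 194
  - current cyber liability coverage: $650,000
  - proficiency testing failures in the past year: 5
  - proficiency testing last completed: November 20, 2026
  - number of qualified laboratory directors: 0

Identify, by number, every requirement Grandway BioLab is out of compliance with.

1, 3, 4, 5, 6, 8, 9, 10, 11, 12

1. test menu absent → not met
2. quality-control review 259 days ago vs limit 270 → met
3. proficiency testing 125 days ago vs limit 120 → not met
4. proficiency testing failures in the past year 5 > 3 → not met
5. CLIA inspection 33 days ago vs limit 30 → not met
6. condition 'handles select agents' holds; instrument calibration 862 days ago vs limit 730 → not met
7. cyber liability coverage $650,000 ≥ $575,000 → met
8. personnel competency assessment 273 days ago vs limit 270 → not met
9. qualified laboratory directors 0 < 2 → not met
10. professional liability coverage $1,575,000 < $1,600,000 → not met
11. condition 'performs high-complexity testing' holds; biosafety cabinet certification 56 days ago vs limit 45 → not met
12. condition 'performs genetic testing' holds; certified medical technologists 1 < 8 → not met
Not met: 1, 3, 4, 5, 6, 8, 9, 10, 11, 12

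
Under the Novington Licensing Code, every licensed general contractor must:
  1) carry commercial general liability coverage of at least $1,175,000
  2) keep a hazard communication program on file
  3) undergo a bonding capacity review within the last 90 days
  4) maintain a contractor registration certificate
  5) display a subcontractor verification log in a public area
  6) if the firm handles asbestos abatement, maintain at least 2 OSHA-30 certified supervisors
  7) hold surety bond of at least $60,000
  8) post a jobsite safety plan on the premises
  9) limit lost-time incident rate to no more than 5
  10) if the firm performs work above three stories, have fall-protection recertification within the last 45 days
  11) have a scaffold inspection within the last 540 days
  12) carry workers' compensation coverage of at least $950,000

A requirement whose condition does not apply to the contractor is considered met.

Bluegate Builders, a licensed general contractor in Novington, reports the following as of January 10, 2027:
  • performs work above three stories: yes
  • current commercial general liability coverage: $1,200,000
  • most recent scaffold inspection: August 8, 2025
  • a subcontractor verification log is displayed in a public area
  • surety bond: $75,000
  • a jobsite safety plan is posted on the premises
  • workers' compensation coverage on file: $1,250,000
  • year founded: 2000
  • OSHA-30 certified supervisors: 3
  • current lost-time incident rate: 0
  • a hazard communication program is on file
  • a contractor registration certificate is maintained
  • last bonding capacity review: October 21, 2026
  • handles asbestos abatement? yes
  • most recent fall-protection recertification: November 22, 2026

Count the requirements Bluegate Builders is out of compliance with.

1. commercial general liability coverage $1,200,000 ≥ $1,175,000 → met
2. hazard communication program present → met
3. bonding capacity review 81 days ago vs limit 90 → met
4. contractor registration certificate present → met
5. subcontractor verification log present → met
6. condition 'handles asbestos abatement' holds; OSHA-30 certified supervisors 3 ≥ 2 → met
7. surety bond $75,000 ≥ $60,000 → met
8. jobsite safety plan present → met
9. lost-time incident rate 0 ≤ 5 → met
10. condition 'performs work above three stories' holds; fall-protection recertification 49 days ago vs limit 45 → not met
11. scaffold inspection 520 days ago vs limit 540 → met
12. workers' compensation coverage $1,250,000 ≥ $950,000 → met
Not met: 1 of 12

1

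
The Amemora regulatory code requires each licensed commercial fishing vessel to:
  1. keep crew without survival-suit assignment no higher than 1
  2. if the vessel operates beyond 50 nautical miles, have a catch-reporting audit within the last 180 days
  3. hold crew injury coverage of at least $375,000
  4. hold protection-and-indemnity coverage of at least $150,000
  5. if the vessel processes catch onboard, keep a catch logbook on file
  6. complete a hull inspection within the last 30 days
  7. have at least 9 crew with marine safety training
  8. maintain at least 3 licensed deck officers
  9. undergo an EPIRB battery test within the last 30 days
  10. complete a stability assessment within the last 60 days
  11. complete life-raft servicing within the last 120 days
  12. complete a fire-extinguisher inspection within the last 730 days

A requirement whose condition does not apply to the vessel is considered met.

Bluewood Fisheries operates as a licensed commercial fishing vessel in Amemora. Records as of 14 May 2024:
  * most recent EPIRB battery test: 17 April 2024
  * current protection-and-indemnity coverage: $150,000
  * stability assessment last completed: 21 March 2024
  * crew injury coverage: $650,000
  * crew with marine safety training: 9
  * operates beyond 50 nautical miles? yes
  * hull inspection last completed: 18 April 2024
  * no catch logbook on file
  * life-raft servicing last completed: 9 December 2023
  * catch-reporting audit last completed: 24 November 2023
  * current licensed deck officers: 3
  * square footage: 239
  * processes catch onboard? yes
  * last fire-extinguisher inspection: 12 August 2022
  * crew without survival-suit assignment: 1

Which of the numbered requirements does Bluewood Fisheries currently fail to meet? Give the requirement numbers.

1. crew without survival-suit assignment 1 ≤ 1 → met
2. condition 'operates beyond 50 nautical miles' holds; catch-reporting audit 172 days ago vs limit 180 → met
3. crew injury coverage $650,000 ≥ $375,000 → met
4. protection-and-indemnity coverage $150,000 ≥ $150,000 → met
5. condition 'processes catch onboard' holds; catch logbook absent → not met
6. hull inspection 26 days ago vs limit 30 → met
7. crew with marine safety training 9 ≥ 9 → met
8. licensed deck officers 3 ≥ 3 → met
9. EPIRB battery test 27 days ago vs limit 30 → met
10. stability assessment 54 days ago vs limit 60 → met
11. life-raft servicing 157 days ago vs limit 120 → not met
12. fire-extinguisher inspection 641 days ago vs limit 730 → met
Not met: 5, 11

5, 11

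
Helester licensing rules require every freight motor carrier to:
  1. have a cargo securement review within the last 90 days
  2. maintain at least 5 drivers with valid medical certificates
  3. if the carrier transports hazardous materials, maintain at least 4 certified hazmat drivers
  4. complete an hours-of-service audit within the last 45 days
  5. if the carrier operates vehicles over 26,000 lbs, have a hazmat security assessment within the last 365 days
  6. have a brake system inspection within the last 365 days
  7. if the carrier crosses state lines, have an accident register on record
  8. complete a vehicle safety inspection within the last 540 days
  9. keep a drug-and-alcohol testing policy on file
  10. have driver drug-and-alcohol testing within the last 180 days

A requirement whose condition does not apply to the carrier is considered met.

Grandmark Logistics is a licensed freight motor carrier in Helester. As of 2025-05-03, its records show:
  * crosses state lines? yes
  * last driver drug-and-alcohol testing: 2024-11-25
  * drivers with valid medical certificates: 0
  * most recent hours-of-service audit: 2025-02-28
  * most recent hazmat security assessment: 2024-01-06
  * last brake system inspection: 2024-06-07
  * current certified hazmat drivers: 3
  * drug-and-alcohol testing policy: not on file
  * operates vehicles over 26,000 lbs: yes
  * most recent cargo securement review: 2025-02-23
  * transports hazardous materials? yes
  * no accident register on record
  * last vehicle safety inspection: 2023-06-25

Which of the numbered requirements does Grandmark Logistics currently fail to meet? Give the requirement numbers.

2, 3, 4, 5, 7, 8, 9

1. cargo securement review 69 days ago vs limit 90 → met
2. drivers with valid medical certificates 0 < 5 → not met
3. condition 'transports hazardous materials' holds; certified hazmat drivers 3 < 4 → not met
4. hours-of-service audit 64 days ago vs limit 45 → not met
5. condition 'operates vehicles over 26,000 lbs' holds; hazmat security assessment 483 days ago vs limit 365 → not met
6. brake system inspection 330 days ago vs limit 365 → met
7. condition 'crosses state lines' holds; accident register absent → not met
8. vehicle safety inspection 678 days ago vs limit 540 → not met
9. drug-and-alcohol testing policy absent → not met
10. driver drug-and-alcohol testing 159 days ago vs limit 180 → met
Not met: 2, 3, 4, 5, 7, 8, 9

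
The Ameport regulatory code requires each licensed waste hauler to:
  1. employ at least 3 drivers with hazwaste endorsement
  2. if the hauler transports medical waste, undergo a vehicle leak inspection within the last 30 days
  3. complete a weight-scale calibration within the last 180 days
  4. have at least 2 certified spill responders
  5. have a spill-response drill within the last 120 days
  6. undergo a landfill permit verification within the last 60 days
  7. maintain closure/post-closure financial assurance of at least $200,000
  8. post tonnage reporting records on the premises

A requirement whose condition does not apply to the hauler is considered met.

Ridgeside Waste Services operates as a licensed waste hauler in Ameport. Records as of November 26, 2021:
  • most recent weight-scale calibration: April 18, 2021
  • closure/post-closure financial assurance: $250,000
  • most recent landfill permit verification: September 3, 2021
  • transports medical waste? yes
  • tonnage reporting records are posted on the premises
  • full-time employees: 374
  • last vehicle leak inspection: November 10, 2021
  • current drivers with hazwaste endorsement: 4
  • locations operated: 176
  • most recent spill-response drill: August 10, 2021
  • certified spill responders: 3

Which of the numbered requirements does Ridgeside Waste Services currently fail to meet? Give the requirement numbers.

3, 6

1. drivers with hazwaste endorsement 4 ≥ 3 → met
2. condition 'transports medical waste' holds; vehicle leak inspection 16 days ago vs limit 30 → met
3. weight-scale calibration 222 days ago vs limit 180 → not met
4. certified spill responders 3 ≥ 2 → met
5. spill-response drill 108 days ago vs limit 120 → met
6. landfill permit verification 84 days ago vs limit 60 → not met
7. closure/post-closure financial assurance $250,000 ≥ $200,000 → met
8. tonnage reporting records present → met
Not met: 3, 6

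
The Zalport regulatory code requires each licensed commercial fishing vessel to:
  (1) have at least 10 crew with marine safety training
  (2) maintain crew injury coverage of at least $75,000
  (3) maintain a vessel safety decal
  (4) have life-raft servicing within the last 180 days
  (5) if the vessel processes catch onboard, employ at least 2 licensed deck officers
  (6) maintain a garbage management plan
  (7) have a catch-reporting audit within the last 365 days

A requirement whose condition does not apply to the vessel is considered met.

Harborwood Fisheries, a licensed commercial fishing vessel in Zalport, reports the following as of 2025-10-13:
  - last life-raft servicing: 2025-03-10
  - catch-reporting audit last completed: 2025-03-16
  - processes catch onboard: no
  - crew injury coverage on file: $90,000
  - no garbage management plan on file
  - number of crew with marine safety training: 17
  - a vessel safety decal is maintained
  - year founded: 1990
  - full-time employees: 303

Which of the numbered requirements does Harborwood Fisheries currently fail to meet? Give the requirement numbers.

4, 6

1. crew with marine safety training 17 ≥ 10 → met
2. crew injury coverage $90,000 ≥ $75,000 → met
3. vessel safety decal present → met
4. life-raft servicing 217 days ago vs limit 180 → not met
5. condition 'processes catch onboard' does not hold → requirement n/a → met
6. garbage management plan absent → not met
7. catch-reporting audit 211 days ago vs limit 365 → met
Not met: 4, 6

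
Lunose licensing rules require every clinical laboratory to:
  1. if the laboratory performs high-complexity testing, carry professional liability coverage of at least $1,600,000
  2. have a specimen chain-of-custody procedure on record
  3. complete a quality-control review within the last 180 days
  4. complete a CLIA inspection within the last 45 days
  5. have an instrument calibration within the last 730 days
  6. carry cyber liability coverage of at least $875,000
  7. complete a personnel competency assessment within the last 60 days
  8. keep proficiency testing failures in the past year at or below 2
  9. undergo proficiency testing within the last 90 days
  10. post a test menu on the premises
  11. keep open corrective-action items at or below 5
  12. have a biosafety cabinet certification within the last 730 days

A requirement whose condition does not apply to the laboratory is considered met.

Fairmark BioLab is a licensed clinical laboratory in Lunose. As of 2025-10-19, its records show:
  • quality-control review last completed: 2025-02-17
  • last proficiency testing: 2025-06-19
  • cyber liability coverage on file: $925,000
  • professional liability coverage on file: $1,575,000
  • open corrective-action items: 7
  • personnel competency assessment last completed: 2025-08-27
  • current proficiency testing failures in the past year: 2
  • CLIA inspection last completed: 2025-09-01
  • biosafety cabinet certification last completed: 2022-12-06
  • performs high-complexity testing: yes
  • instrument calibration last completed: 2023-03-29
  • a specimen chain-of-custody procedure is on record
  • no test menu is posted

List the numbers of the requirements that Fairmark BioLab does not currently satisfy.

1. condition 'performs high-complexity testing' holds; professional liability coverage $1,575,000 < $1,600,000 → not met
2. specimen chain-of-custody procedure present → met
3. quality-control review 244 days ago vs limit 180 → not met
4. CLIA inspection 48 days ago vs limit 45 → not met
5. instrument calibration 935 days ago vs limit 730 → not met
6. cyber liability coverage $925,000 ≥ $875,000 → met
7. personnel competency assessment 53 days ago vs limit 60 → met
8. proficiency testing failures in the past year 2 ≤ 2 → met
9. proficiency testing 122 days ago vs limit 90 → not met
10. test menu absent → not met
11. open corrective-action items 7 > 5 → not met
12. biosafety cabinet certification 1048 days ago vs limit 730 → not met
Not met: 1, 3, 4, 5, 9, 10, 11, 12

1, 3, 4, 5, 9, 10, 11, 12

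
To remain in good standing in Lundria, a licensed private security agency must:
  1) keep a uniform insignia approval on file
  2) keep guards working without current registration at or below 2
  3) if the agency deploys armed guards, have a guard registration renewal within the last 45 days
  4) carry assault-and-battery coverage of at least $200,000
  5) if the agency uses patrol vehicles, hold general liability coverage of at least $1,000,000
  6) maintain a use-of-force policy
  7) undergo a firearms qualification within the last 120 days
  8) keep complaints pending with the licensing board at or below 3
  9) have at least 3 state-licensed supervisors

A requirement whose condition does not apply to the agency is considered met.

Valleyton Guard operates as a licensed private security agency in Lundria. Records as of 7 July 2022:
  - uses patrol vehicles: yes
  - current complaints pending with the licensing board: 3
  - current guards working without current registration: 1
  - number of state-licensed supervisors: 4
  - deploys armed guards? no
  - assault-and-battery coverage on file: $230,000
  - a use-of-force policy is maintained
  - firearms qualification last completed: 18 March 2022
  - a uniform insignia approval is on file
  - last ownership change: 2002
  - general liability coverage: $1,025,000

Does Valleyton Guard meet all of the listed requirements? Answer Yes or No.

1. uniform insignia approval present → met
2. guards working without current registration 1 ≤ 2 → met
3. condition 'deploys armed guards' does not hold → requirement n/a → met
4. assault-and-battery coverage $230,000 ≥ $200,000 → met
5. condition 'uses patrol vehicles' holds; general liability coverage $1,025,000 ≥ $1,000,000 → met
6. use-of-force policy present → met
7. firearms qualification 111 days ago vs limit 120 → met
8. complaints pending with the licensing board 3 ≤ 3 → met
9. state-licensed supervisors 4 ≥ 3 → met
All met.

Yes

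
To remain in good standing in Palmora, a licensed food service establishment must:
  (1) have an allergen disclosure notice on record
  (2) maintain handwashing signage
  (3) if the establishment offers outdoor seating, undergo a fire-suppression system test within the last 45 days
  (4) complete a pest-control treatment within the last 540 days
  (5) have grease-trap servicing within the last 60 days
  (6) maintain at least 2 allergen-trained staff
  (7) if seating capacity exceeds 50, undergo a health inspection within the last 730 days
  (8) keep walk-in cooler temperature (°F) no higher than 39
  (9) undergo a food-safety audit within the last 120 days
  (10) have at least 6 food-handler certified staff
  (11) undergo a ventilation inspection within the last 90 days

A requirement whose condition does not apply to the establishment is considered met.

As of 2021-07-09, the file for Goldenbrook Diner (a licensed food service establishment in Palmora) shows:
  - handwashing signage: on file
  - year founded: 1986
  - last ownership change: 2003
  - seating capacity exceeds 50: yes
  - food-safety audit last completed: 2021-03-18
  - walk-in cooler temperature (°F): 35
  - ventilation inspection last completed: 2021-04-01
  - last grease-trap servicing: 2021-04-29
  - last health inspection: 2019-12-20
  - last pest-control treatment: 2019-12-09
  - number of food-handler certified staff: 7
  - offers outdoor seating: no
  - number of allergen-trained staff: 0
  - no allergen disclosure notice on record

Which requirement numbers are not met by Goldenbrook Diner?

1. allergen disclosure notice absent → not met
2. handwashing signage present → met
3. condition 'offers outdoor seating' does not hold → requirement n/a → met
4. pest-control treatment 578 days ago vs limit 540 → not met
5. grease-trap servicing 71 days ago vs limit 60 → not met
6. allergen-trained staff 0 < 2 → not met
7. condition 'seating capacity exceeds 50' holds; health inspection 567 days ago vs limit 730 → met
8. walk-in cooler temperature (°F) 35 ≤ 39 → met
9. food-safety audit 113 days ago vs limit 120 → met
10. food-handler certified staff 7 ≥ 6 → met
11. ventilation inspection 99 days ago vs limit 90 → not met
Not met: 1, 4, 5, 6, 11

1, 4, 5, 6, 11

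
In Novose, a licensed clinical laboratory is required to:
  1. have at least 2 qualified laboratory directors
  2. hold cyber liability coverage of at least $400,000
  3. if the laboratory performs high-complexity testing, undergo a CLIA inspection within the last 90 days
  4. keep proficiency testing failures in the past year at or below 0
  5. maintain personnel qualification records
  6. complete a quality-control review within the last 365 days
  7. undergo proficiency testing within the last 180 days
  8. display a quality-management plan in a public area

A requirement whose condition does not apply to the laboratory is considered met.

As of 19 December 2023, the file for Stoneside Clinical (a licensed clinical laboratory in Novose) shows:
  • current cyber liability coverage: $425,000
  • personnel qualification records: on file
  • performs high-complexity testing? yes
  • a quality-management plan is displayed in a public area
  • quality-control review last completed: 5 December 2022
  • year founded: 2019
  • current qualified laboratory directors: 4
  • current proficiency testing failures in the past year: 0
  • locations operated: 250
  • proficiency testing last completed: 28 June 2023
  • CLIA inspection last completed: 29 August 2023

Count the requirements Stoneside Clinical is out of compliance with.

2

1. qualified laboratory directors 4 ≥ 2 → met
2. cyber liability coverage $425,000 ≥ $400,000 → met
3. condition 'performs high-complexity testing' holds; CLIA inspection 112 days ago vs limit 90 → not met
4. proficiency testing failures in the past year 0 ≤ 0 → met
5. personnel qualification records present → met
6. quality-control review 379 days ago vs limit 365 → not met
7. proficiency testing 174 days ago vs limit 180 → met
8. quality-management plan present → met
Not met: 2 of 8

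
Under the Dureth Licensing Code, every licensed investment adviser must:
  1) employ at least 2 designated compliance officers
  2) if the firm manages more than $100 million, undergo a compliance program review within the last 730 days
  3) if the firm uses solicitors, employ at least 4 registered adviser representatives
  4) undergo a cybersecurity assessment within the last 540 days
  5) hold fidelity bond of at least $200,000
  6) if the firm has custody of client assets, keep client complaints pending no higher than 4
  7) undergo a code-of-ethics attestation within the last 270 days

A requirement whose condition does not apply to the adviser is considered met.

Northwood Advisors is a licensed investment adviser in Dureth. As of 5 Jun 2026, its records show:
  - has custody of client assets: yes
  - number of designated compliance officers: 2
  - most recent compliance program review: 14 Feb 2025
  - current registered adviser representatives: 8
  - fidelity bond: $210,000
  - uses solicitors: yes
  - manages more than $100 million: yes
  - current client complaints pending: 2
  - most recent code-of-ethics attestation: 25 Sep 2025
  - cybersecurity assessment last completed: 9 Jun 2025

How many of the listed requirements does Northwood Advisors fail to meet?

1. designated compliance officers 2 ≥ 2 → met
2. condition 'manages more than $100 million' holds; compliance program review 476 days ago vs limit 730 → met
3. condition 'uses solicitors' holds; registered adviser representatives 8 ≥ 4 → met
4. cybersecurity assessment 361 days ago vs limit 540 → met
5. fidelity bond $210,000 ≥ $200,000 → met
6. condition 'has custody of client assets' holds; client complaints pending 2 ≤ 4 → met
7. code-of-ethics attestation 253 days ago vs limit 270 → met
Not met: 0 of 7

0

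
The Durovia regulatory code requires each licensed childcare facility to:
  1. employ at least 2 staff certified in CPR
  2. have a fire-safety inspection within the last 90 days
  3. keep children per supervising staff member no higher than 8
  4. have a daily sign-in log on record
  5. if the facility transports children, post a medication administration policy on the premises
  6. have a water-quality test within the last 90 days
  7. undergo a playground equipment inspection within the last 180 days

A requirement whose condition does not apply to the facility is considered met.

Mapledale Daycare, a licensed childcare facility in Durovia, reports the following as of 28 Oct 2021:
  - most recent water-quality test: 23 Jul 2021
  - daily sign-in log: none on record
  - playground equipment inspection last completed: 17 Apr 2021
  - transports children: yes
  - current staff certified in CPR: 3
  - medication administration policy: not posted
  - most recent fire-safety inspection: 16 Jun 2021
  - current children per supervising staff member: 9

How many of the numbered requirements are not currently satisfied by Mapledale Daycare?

6

1. staff certified in CPR 3 ≥ 2 → met
2. fire-safety inspection 134 days ago vs limit 90 → not met
3. children per supervising staff member 9 > 8 → not met
4. daily sign-in log absent → not met
5. condition 'transports children' holds; medication administration policy absent → not met
6. water-quality test 97 days ago vs limit 90 → not met
7. playground equipment inspection 194 days ago vs limit 180 → not met
Not met: 6 of 7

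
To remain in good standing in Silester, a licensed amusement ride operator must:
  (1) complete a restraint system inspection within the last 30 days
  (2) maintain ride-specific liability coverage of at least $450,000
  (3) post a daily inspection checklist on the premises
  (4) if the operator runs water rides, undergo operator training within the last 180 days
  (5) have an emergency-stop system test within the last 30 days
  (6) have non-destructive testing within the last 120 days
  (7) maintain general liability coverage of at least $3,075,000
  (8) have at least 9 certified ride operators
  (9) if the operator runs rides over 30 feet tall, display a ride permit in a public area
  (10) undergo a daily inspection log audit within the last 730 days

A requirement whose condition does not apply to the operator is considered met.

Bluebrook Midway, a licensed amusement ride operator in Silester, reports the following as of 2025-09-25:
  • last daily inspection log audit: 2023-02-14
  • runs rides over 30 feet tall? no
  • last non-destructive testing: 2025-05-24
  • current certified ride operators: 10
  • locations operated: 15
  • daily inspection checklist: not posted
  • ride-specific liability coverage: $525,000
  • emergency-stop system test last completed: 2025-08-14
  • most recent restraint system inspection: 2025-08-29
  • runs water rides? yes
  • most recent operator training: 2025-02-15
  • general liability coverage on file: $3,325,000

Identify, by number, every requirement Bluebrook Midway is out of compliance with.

1. restraint system inspection 27 days ago vs limit 30 → met
2. ride-specific liability coverage $525,000 ≥ $450,000 → met
3. daily inspection checklist absent → not met
4. condition 'runs water rides' holds; operator training 222 days ago vs limit 180 → not met
5. emergency-stop system test 42 days ago vs limit 30 → not met
6. non-destructive testing 124 days ago vs limit 120 → not met
7. general liability coverage $3,325,000 ≥ $3,075,000 → met
8. certified ride operators 10 ≥ 9 → met
9. condition 'runs rides over 30 feet tall' does not hold → requirement n/a → met
10. daily inspection log audit 954 days ago vs limit 730 → not met
Not met: 3, 4, 5, 6, 10

3, 4, 5, 6, 10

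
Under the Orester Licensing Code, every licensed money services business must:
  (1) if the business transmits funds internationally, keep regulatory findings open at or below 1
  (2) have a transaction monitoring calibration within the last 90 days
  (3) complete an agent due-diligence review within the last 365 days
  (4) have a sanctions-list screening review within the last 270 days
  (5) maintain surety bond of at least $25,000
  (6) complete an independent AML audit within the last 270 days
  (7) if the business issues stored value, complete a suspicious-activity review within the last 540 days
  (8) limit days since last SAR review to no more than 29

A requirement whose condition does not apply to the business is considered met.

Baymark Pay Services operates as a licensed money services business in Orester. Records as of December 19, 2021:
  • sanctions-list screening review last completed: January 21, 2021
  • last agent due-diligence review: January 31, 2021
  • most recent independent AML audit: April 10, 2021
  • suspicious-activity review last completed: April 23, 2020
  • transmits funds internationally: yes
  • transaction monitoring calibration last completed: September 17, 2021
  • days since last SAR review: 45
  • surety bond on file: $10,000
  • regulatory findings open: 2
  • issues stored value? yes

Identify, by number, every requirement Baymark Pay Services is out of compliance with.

1. condition 'transmits funds internationally' holds; regulatory findings open 2 > 1 → not met
2. transaction monitoring calibration 93 days ago vs limit 90 → not met
3. agent due-diligence review 322 days ago vs limit 365 → met
4. sanctions-list screening review 332 days ago vs limit 270 → not met
5. surety bond $10,000 < $25,000 → not met
6. independent AML audit 253 days ago vs limit 270 → met
7. condition 'issues stored value' holds; suspicious-activity review 605 days ago vs limit 540 → not met
8. days since last SAR review 45 > 29 → not met
Not met: 1, 2, 4, 5, 7, 8

1, 2, 4, 5, 7, 8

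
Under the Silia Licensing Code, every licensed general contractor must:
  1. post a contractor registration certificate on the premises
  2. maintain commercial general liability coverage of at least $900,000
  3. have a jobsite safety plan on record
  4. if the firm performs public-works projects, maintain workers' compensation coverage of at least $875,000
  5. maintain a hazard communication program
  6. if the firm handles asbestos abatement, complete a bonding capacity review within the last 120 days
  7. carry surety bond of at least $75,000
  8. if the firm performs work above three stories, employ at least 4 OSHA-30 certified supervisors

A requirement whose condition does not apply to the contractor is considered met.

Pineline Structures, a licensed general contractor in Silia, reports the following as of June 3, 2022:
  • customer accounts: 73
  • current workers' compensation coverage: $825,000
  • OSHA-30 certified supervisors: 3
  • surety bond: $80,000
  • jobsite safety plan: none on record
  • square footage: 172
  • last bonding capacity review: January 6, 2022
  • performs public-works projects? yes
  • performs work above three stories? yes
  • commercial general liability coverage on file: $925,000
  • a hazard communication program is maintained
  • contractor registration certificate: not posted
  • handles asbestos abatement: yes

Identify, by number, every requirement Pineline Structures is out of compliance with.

1, 3, 4, 6, 8

1. contractor registration certificate absent → not met
2. commercial general liability coverage $925,000 ≥ $900,000 → met
3. jobsite safety plan absent → not met
4. condition 'performs public-works projects' holds; workers' compensation coverage $825,000 < $875,000 → not met
5. hazard communication program present → met
6. condition 'handles asbestos abatement' holds; bonding capacity review 148 days ago vs limit 120 → not met
7. surety bond $80,000 ≥ $75,000 → met
8. condition 'performs work above three stories' holds; OSHA-30 certified supervisors 3 < 4 → not met
Not met: 1, 3, 4, 6, 8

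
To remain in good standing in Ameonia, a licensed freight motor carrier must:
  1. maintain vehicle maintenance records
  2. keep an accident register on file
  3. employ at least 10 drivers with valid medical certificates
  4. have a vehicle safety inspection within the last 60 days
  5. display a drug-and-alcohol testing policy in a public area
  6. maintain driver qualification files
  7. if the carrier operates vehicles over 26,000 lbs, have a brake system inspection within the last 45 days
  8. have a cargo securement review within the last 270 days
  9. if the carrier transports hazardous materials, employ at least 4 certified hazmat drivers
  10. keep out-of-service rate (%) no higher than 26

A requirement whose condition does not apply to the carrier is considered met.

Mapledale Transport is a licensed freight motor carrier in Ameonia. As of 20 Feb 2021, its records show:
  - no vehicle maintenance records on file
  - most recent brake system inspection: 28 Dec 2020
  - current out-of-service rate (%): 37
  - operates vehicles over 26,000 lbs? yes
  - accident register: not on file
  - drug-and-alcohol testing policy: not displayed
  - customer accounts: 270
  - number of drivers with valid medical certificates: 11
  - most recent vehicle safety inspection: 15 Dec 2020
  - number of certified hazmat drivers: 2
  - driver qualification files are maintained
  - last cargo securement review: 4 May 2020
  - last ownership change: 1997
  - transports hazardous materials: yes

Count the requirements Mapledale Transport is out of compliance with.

1. vehicle maintenance records absent → not met
2. accident register absent → not met
3. drivers with valid medical certificates 11 ≥ 10 → met
4. vehicle safety inspection 67 days ago vs limit 60 → not met
5. drug-and-alcohol testing policy absent → not met
6. driver qualification files present → met
7. condition 'operates vehicles over 26,000 lbs' holds; brake system inspection 54 days ago vs limit 45 → not met
8. cargo securement review 292 days ago vs limit 270 → not met
9. condition 'transports hazardous materials' holds; certified hazmat drivers 2 < 4 → not met
10. out-of-service rate (%) 37 > 26 → not met
Not met: 8 of 10

8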